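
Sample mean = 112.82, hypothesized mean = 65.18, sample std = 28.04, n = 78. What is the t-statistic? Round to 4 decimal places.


t = (xbar - mu0) / (s/sqrt(n))
xbar - mu0 = 112.82 - 65.18 = 47.64
sqrt(78) ≈ 8.83176087
s/sqrt(n) = 28.04 / 8.83176087 ≈ 3.17490480
t = 47.64 / 3.17490480 ≈ 15.005174

15.0052


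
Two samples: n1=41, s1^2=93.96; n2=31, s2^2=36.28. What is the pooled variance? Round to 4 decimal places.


sp^2 = ((n1-1)*s1^2 + (n2-1)*s2^2)/(n1+n2-2)
(n1-1)*s1^2 = 40 * 93.96 = 3758.4
(n2-1)*s2^2 = 30 * 36.28 = 1088.4
numerator = 3758.4 + 1088.4 = 4846.8
n1+n2-2 = 70
sp^2 = 4846.8 / 70 = 69.24

69.2400


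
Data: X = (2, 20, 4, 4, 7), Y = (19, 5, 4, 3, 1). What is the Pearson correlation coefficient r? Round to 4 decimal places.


r = sum((xi-xbar)(yi-ybar)) / sqrt(sum((xi-xbar)^2) * sum((yi-ybar)^2))
n = 5, xbar = 37/5 = 7.4, ybar = 32/5 = 6.4
Sxy = sum((xi-xbar)(yi-ybar)) = -63.8
Sxx = sum((xi-xbar)^2) = 211.2
Syy = sum((yi-ybar)^2) = 207.2
sqrt(Sxx*Syy) ≈ 209.190440
r = Sxy / sqrt(Sxx*Syy) = -63.8 / 209.190440 ≈ -0.304985

-0.3050


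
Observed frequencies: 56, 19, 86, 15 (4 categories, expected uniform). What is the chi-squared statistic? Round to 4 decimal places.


chi2 = sum((O-E)^2/E), E = total/4
total = 176, E = 176/4 = 44
(56 - 44)^2 / 44 = 144 / 44 = 36/11 ≈ 3.272727
(19 - 44)^2 / 44 = 625 / 44 = 625/44 ≈ 14.204545
(86 - 44)^2 / 44 = 1764 / 44 = 441/11 ≈ 40.090909
(15 - 44)^2 / 44 = 841 / 44 = 841/44 ≈ 19.113636
chi2 = 1687/22 ≈ 76.681818

76.6818


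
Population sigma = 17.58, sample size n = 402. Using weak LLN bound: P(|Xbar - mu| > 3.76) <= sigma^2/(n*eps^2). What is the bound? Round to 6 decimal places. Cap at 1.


bound = min(1, sigma^2/(n*eps^2))
sigma^2 = 17.58^2 = 309.0564
n*eps^2 = 402 * 3.76^2 = 402 * 14.1376 = 5683.3152
sigma^2/(n*eps^2) = 309.0564 / 5683.3152 ≈ 0.05437960

0.054380


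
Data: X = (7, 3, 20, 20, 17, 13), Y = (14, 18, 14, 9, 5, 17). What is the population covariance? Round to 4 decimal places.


Cov = (1/n)*sum((xi-xbar)(yi-ybar))
n = 6, xbar = 80/6 = 40/3 ≈ 13.333333, ybar = 77/6 ≈ 12.833333
sum((xi-xbar)(yi-ybar)) = -326/3 ≈ -108.666667
Cov = -108.666667 / 6 = -163/9 ≈ -18.111111

-18.1111


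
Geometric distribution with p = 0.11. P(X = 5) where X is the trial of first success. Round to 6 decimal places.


P = (1-p)^(k-1) * p
(1-p)^(k-1) = 0.89^4 ≈ 0.6274224
P = 0.6274224 * 0.11 ≈ 0.06901647

0.069016


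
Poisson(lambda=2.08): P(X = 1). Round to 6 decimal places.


P = e^(-lam) * lam^k / k!
e^(-2.08) ≈ 0.1249302
lam^k = 2.08^1 = 2.08
k! = 1! = 1
P = 0.1249302 * 2.08 / 1 ≈ 0.259855

0.259855


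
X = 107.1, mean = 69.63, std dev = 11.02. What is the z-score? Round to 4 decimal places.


z = (X - mu) / sigma
X - mu = 107.1 - 69.63 = 37.47
z = 37.47 / 11.02 = 3747/1102 ≈ 3.400181

3.4002


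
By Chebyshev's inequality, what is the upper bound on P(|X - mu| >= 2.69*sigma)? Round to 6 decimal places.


P <= 1/k^2
k^2 = 2.69^2 = 7.2361
1/k^2 = 1 / 7.2361 ≈ 0.13819599

0.138196


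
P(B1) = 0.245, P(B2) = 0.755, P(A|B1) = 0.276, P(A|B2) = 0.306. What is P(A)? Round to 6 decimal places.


P(A) = P(A|B1)*P(B1) + P(A|B2)*P(B2)
P(A|B1)*P(B1) = 0.276 * 0.245 = 0.06762
P(A|B2)*P(B2) = 0.306 * 0.755 = 0.23103
P(A) = 0.06762 + 0.23103 = 0.29865

0.298650


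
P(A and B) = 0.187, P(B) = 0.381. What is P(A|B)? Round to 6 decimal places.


P(A|B) = P(A and B) / P(B) = 0.187 / 0.381 = 187/381 ≈ 0.49081365

0.490814


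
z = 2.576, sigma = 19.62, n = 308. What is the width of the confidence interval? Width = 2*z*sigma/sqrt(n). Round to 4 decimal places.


width = 2*z*sigma/sqrt(n)
2*z*sigma = 2 * 2.576 * 19.62 = 101.08224
sqrt(308) ≈ 17.549929
width = 101.08224 / 17.549929 ≈ 5.759695

5.7597


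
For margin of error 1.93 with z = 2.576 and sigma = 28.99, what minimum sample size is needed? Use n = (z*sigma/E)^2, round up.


z*sigma/E = 2.576 * 28.99 / 1.93 ≈ 38.693389
(z*sigma/E)^2 ≈ 1497.178321
round up: n = 1498

1498


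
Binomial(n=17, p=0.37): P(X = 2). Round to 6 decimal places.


P = C(n,k) * p^k * (1-p)^(n-k)
C(17,2) = 136
p^k = 0.37^2 = 0.1369
(1-p)^(n-k) = 0.63^15 ≈ 0.0009774808
P = 136 * 0.1369 * 0.0009774808 ≈ 0.018199

0.018199


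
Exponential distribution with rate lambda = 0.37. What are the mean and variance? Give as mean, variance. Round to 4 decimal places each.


mean = 1/lam, var = 1/lam^2
mean = 1 / 0.37 = 100/37 ≈ 2.702703
lam^2 = 0.37^2 = 0.1369
var = 1 / 0.1369 = 10000/1369 ≈ 7.304602

2.7027, 7.3046


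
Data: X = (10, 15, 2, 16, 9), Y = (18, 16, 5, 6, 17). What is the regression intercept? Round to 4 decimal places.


a = ybar - b*xbar, where b = sum((xi-xbar)(yi-ybar)) / sum((xi-xbar)^2)
n = 5, xbar = 52/5 = 10.4, ybar = 62/5 = 12.4
Sxy = sum((xi-xbar)(yi-ybar)) = 34.2
Sxx = sum((xi-xbar)^2) = 125.2
b = Sxy / Sxx = 171/626 ≈ 0.273163
a = 12.4 - 0.273163 * 10.4 = 2992/313 ≈ 9.559105

9.5591


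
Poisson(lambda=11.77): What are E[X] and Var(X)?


E[X] = Var(X) = lambda = 11.77

11.77, 11.77


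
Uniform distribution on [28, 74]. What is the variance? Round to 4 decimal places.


Var = (b-a)^2 / 12
(b-a)^2 = (74 - 28)^2 = 2116
Var = 2116/12 ≈ 176.333333

176.3333


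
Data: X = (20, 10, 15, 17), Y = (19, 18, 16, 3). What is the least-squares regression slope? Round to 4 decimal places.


b = sum((xi-xbar)(yi-ybar)) / sum((xi-xbar)^2)
n = 4, xbar = 62/4 = 15.5, ybar = 56/4 = 14
Sxy = sum((xi-xbar)(yi-ybar)) = -17
Sxx = sum((xi-xbar)^2) = 53
b = Sxy / Sxx = -17/53 ≈ -0.320755

-0.3208


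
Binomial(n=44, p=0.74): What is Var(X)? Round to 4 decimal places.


Var = n*p*(1-p) = 44 * 0.74 * 0.26 = 8.4656

8.4656


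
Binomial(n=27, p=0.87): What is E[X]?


E[X] = n*p = 27 * 0.87 = 23.49

23.49


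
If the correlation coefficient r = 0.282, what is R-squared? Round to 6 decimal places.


R^2 = r^2 = (0.282)^2 = 0.079524

0.079524


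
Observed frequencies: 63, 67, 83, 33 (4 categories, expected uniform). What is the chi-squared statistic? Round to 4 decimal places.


chi2 = sum((O-E)^2/E), E = total/4
total = 246, E = 246/4 = 61.5
(63 - 61.5)^2 / 61.5 = 2.25 / 61.5 = 3/82 ≈ 0.036585
(67 - 61.5)^2 / 61.5 = 30.25 / 61.5 = 121/246 ≈ 0.491870
(83 - 61.5)^2 / 61.5 = 462.25 / 61.5 = 1849/246 ≈ 7.516260
(33 - 61.5)^2 / 61.5 = 812.25 / 61.5 = 1083/82 ≈ 13.207317
chi2 = 2614/123 ≈ 21.252033

21.2520


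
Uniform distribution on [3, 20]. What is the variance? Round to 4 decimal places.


Var = (b-a)^2 / 12
(b-a)^2 = (20 - 3)^2 = 289
Var = 289/12 ≈ 24.083333

24.0833


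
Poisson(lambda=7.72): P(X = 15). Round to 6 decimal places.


P = e^(-lam) * lam^k / k!
e^(-7.72) ≈ 0.0004438606
lam^k = 7.72^15 ≈ 20618615744064.419588
k! = 15! = 1307674368000
P = 0.0004438606 * 20618615744064.419588 / 1307674368000 ≈ 0.006999

0.006999


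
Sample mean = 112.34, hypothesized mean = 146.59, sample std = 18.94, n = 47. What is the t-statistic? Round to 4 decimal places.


t = (xbar - mu0) / (s/sqrt(n))
xbar - mu0 = 112.34 - 146.59 = -34.25
sqrt(47) ≈ 6.85565460
s/sqrt(n) = 18.94 / 6.85565460 ≈ 2.76268294
t = -34.25 / 2.76268294 ≈ -12.397369

-12.3974


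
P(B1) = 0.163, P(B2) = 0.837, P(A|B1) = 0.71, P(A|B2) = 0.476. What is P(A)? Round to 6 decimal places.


P(A) = P(A|B1)*P(B1) + P(A|B2)*P(B2)
P(A|B1)*P(B1) = 0.71 * 0.163 = 0.11573
P(A|B2)*P(B2) = 0.476 * 0.837 = 0.398412
P(A) = 0.11573 + 0.398412 = 0.514142

0.514142


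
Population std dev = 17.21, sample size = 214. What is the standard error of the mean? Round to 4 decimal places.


SE = sigma / sqrt(n)
sqrt(214) ≈ 14.628739
SE = 17.21 / 14.628739 ≈ 1.176451

1.1765


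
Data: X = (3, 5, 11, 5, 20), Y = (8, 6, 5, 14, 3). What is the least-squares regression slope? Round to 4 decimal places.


b = sum((xi-xbar)(yi-ybar)) / sum((xi-xbar)^2)
n = 5, xbar = 44/5 = 8.8, ybar = 36/5 = 7.2
Sxy = sum((xi-xbar)(yi-ybar)) = -77.8
Sxx = sum((xi-xbar)^2) = 192.8
b = Sxy / Sxx = -389/964 ≈ -0.403527

-0.4035


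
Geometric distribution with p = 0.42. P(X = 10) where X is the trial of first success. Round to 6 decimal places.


P = (1-p)^(k-1) * p
(1-p)^(k-1) = 0.58^9 ≈ 0.007427659
P = 0.007427659 * 0.42 ≈ 0.003119617

0.003120


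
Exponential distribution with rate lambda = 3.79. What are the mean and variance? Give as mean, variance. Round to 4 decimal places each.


mean = 1/lam, var = 1/lam^2
mean = 1 / 3.79 = 100/379 ≈ 0.263852
lam^2 = 3.79^2 = 14.3641
var = 1 / 14.3641 ≈ 0.069618

0.2639, 0.0696


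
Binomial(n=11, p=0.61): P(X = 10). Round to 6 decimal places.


P = C(n,k) * p^k * (1-p)^(n-k)
C(11,10) = 11
p^k = 0.61^10 ≈ 0.007133429
(1-p)^(n-k) = 0.39^1 = 0.39
P = 11 * 0.007133429 * 0.39 ≈ 0.030602

0.030602


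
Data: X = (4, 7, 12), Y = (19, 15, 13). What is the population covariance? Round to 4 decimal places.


Cov = (1/n)*sum((xi-xbar)(yi-ybar))
n = 3, xbar = 23/3 ≈ 7.666667, ybar = 47/3 ≈ 15.666667
sum((xi-xbar)(yi-ybar)) = -70/3 ≈ -23.333333
Cov = -23.333333 / 3 = -70/9 ≈ -7.777778

-7.7778


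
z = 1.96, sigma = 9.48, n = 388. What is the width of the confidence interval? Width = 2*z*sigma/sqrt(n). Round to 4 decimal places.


width = 2*z*sigma/sqrt(n)
2*z*sigma = 2 * 1.96 * 9.48 = 37.1616
sqrt(388) ≈ 19.697716
width = 37.1616 / 19.697716 ≈ 1.886594

1.8866


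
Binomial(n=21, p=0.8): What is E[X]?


E[X] = n*p = 21 * 0.8 = 16.8

16.8


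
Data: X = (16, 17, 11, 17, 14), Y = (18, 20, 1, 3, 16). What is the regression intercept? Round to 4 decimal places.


a = ybar - b*xbar, where b = sum((xi-xbar)(yi-ybar)) / sum((xi-xbar)^2)
n = 5, xbar = 75/5 = 15, ybar = 58/5 = 11.6
Sxy = sum((xi-xbar)(yi-ybar)) = 44
Sxx = sum((xi-xbar)^2) = 26
b = Sxy / Sxx = 22/13 ≈ 1.692308
a = 11.6 - 1.692308 * 15 = -896/65 ≈ -13.784615

-13.7846


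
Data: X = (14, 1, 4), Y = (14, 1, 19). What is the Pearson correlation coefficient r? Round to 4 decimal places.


r = sum((xi-xbar)(yi-ybar)) / sqrt(sum((xi-xbar)^2) * sum((yi-ybar)^2))
n = 3, xbar = 19/3 ≈ 6.333333, ybar = 34/3 ≈ 11.333333
Sxy = sum((xi-xbar)(yi-ybar)) = 173/3 ≈ 57.666667
Sxx = sum((xi-xbar)^2) = 278/3 ≈ 92.666667
Syy = sum((yi-ybar)^2) = 518/3 ≈ 172.666667
sqrt(Sxx*Syy) ≈ 126.492863
r = Sxy / sqrt(Sxx*Syy) = 57.666667 / 126.492863 ≈ 0.455889

0.4559


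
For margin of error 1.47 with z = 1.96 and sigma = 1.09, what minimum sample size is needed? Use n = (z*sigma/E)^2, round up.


z*sigma/E = 1.96 * 1.09 / 1.47 = 109/75 ≈ 1.453333
(z*sigma/E)^2 = 11881/5625 ≈ 2.112178
round up: n = 3

3


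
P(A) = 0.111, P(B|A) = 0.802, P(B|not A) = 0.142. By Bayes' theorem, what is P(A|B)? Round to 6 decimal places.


P(A|B) = P(B|A)*P(A) / P(B), P(B) = P(B|A)*P(A) + P(B|not A)*P(not A)
P(B|A)*P(A) = 0.802 * 0.111 = 0.089022
P(B|not A)*P(not A) = 0.142 * 0.889 = 0.126238
P(B) = 0.089022 + 0.126238 = 0.21526
P(A|B) = 0.089022 / 0.21526 ≈ 0.41355570

0.413556


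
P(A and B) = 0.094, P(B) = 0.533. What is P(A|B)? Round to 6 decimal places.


P(A|B) = P(A and B) / P(B) = 0.094 / 0.533 = 94/533 ≈ 0.17636023

0.176360


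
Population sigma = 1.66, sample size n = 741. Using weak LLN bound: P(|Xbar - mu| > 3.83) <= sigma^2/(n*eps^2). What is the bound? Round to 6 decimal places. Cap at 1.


bound = min(1, sigma^2/(n*eps^2))
sigma^2 = 1.66^2 = 2.7556
n*eps^2 = 741 * 3.83^2 = 741 * 14.6689 = 10869.6549
sigma^2/(n*eps^2) = 2.7556 / 10869.6549 ≈ 0.00025351

0.000254


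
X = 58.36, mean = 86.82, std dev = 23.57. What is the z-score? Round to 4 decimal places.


z = (X - mu) / sigma
X - mu = 58.36 - 86.82 = -28.46
z = -28.46 / 23.57 = -2846/2357 ≈ -1.207467

-1.2075


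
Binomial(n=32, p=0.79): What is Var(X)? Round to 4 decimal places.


Var = n*p*(1-p) = 32 * 0.79 * 0.21 = 5.3088

5.3088


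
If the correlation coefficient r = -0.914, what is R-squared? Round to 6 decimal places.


R^2 = r^2 = (-0.914)^2 = 0.835396

0.835396


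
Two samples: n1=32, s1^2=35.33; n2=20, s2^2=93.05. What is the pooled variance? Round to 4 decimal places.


sp^2 = ((n1-1)*s1^2 + (n2-1)*s2^2)/(n1+n2-2)
(n1-1)*s1^2 = 31 * 35.33 = 1095.23
(n2-1)*s2^2 = 19 * 93.05 = 1767.95
numerator = 1095.23 + 1767.95 = 2863.18
n1+n2-2 = 50
sp^2 = 2863.18 / 50 = 57.2636

57.2636


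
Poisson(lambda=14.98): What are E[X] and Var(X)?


E[X] = Var(X) = lambda = 14.98

14.98, 14.98


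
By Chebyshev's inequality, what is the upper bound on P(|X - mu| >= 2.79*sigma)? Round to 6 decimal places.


P <= 1/k^2
k^2 = 2.79^2 = 7.7841
1/k^2 = 1 / 7.7841 ≈ 0.12846700

0.128467


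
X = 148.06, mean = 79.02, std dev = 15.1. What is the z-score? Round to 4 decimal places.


z = (X - mu) / sigma
X - mu = 148.06 - 79.02 = 69.04
z = 69.04 / 15.1 = 3452/755 ≈ 4.572185

4.5722


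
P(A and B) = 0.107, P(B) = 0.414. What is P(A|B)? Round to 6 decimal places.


P(A|B) = P(A and B) / P(B) = 0.107 / 0.414 = 107/414 ≈ 0.25845411

0.258454


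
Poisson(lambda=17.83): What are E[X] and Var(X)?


E[X] = Var(X) = lambda = 17.83

17.83, 17.83


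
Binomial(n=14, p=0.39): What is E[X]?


E[X] = n*p = 14 * 0.39 = 5.46

5.46


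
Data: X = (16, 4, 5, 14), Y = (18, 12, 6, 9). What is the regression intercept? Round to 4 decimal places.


a = ybar - b*xbar, where b = sum((xi-xbar)(yi-ybar)) / sum((xi-xbar)^2)
n = 4, xbar = 39/4 = 9.75, ybar = 45/4 = 11.25
Sxy = sum((xi-xbar)(yi-ybar)) = 53.25
Sxx = sum((xi-xbar)^2) = 112.75
b = Sxy / Sxx = 213/451 ≈ 0.472284
a = 11.25 - 0.472284 * 9.75 = 2997/451 ≈ 6.645233

6.6452


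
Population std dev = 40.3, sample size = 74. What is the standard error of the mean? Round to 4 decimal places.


SE = sigma / sqrt(n)
sqrt(74) ≈ 8.602325
SE = 40.3 / 8.602325 ≈ 4.684780

4.6848


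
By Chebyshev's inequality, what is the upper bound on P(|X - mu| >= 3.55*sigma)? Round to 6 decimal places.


P <= 1/k^2
k^2 = 3.55^2 = 12.6025
1/k^2 = 1 / 12.6025 = 400/5041 ≈ 0.07934934

0.079349


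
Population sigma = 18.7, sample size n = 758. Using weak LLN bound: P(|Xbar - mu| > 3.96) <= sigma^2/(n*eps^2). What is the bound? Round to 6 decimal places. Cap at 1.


bound = min(1, sigma^2/(n*eps^2))
sigma^2 = 18.7^2 = 349.69
n*eps^2 = 758 * 3.96^2 = 758 * 15.6816 = 11886.6528
sigma^2/(n*eps^2) = 349.69 / 11886.6528 ≈ 0.02941871

0.029419


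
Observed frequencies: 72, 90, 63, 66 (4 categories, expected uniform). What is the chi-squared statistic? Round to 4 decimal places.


chi2 = sum((O-E)^2/E), E = total/4
total = 291, E = 291/4 = 72.75
(72 - 72.75)^2 / 72.75 = 0.5625 / 72.75 = 3/388 ≈ 0.007732
(90 - 72.75)^2 / 72.75 = 297.5625 / 72.75 = 1587/388 ≈ 4.090206
(63 - 72.75)^2 / 72.75 = 95.0625 / 72.75 = 507/388 ≈ 1.306701
(66 - 72.75)^2 / 72.75 = 45.5625 / 72.75 = 243/388 ≈ 0.626289
chi2 = 585/97 ≈ 6.030928

6.0309


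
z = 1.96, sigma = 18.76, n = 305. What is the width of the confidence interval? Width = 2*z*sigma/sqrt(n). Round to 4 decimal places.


width = 2*z*sigma/sqrt(n)
2*z*sigma = 2 * 1.96 * 18.76 = 73.5392
sqrt(305) ≈ 17.464249
width = 73.5392 / 17.464249 ≈ 4.210842

4.2108


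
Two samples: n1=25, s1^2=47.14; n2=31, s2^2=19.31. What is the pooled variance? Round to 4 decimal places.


sp^2 = ((n1-1)*s1^2 + (n2-1)*s2^2)/(n1+n2-2)
(n1-1)*s1^2 = 24 * 47.14 = 1131.36
(n2-1)*s2^2 = 30 * 19.31 = 579.3
numerator = 1131.36 + 579.3 = 1710.66
n1+n2-2 = 54
sp^2 = 1710.66 / 54 = 28511/900 ≈ 31.678889

31.6789


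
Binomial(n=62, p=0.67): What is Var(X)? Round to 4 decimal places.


Var = n*p*(1-p) = 62 * 0.67 * 0.33 = 13.7082

13.7082


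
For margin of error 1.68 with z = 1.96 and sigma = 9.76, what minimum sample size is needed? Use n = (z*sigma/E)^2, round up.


z*sigma/E = 1.96 * 9.76 / 1.68 = 854/75 ≈ 11.386667
(z*sigma/E)^2 = 729316/5625 ≈ 129.656178
round up: n = 130

130


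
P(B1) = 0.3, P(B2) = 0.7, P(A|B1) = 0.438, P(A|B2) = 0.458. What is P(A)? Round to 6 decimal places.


P(A) = P(A|B1)*P(B1) + P(A|B2)*P(B2)
P(A|B1)*P(B1) = 0.438 * 0.3 = 0.1314
P(A|B2)*P(B2) = 0.458 * 0.7 = 0.3206
P(A) = 0.1314 + 0.3206 = 0.452

0.452000


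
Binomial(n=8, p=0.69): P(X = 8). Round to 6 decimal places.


P = C(n,k) * p^k * (1-p)^(n-k)
C(8,8) = 1
p^k = 0.69^8 ≈ 0.05137984
(1-p)^(n-k) = 0.31^0 = 1
P = 1 * 0.05137984 * 1 ≈ 0.051380

0.051380


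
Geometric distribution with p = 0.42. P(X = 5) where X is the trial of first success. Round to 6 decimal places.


P = (1-p)^(k-1) * p
(1-p)^(k-1) = 0.58^4 ≈ 0.1131650
P = 0.1131650 * 0.42 ≈ 0.04752928

0.047529


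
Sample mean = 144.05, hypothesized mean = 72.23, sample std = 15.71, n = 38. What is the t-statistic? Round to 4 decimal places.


t = (xbar - mu0) / (s/sqrt(n))
xbar - mu0 = 144.05 - 72.23 = 71.82
sqrt(38) ≈ 6.16441400
s/sqrt(n) = 15.71 / 6.16441400 ≈ 2.54849853
t = 71.82 / 2.54849853 ≈ 28.181299

28.1813


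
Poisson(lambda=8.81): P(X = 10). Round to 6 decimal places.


P = e^(-lam) * lam^k / k!
e^(-8.81) ≈ 0.0001492333
lam^k = 8.81^10 ≈ 2816819925.200366
k! = 10! = 3628800
P = 0.0001492333 * 2816819925.200366 / 3628800 ≈ 0.115841

0.115841


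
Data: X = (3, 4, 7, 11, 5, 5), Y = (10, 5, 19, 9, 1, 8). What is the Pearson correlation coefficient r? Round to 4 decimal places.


r = sum((xi-xbar)(yi-ybar)) / sqrt(sum((xi-xbar)^2) * sum((yi-ybar)^2))
n = 6, xbar = 35/6 ≈ 5.833333, ybar = 52/6 = 26/3 ≈ 8.666667
Sxy = sum((xi-xbar)(yi-ybar)) = 71/3 ≈ 23.666667
Sxx = sum((xi-xbar)^2) = 245/6 ≈ 40.833333
Syy = sum((yi-ybar)^2) = 544/3 ≈ 181.333333
sqrt(Sxx*Syy) ≈ 86.049082
r = Sxy / sqrt(Sxx*Syy) = 23.666667 / 86.049082 ≈ 0.275037

0.2750


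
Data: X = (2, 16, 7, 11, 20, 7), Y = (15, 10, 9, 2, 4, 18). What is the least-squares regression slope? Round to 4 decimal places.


b = sum((xi-xbar)(yi-ybar)) / sum((xi-xbar)^2)
n = 6, xbar = 63/6 = 10.5, ybar = 58/6 = 29/3 ≈ 9.666667
Sxy = sum((xi-xbar)(yi-ybar)) = -128
Sxx = sum((xi-xbar)^2) = 217.5
b = Sxy / Sxx = -256/435 ≈ -0.588506

-0.5885


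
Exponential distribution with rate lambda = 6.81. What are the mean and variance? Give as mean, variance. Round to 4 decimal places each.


mean = 1/lam, var = 1/lam^2
mean = 1 / 6.81 = 100/681 ≈ 0.146843
lam^2 = 6.81^2 = 46.3761
var = 1 / 46.3761 ≈ 0.021563

0.1468, 0.0216


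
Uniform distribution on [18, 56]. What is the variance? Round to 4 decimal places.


Var = (b-a)^2 / 12
(b-a)^2 = (56 - 18)^2 = 1444
Var = 1444/12 ≈ 120.333333

120.3333


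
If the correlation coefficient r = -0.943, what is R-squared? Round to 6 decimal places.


R^2 = r^2 = (-0.943)^2 = 0.889249

0.889249


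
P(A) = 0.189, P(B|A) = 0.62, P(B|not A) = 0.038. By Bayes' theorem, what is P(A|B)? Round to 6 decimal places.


P(A|B) = P(B|A)*P(A) / P(B), P(B) = P(B|A)*P(A) + P(B|not A)*P(not A)
P(B|A)*P(A) = 0.62 * 0.189 = 0.11718
P(B|not A)*P(not A) = 0.038 * 0.811 = 0.030818
P(B) = 0.11718 + 0.030818 = 0.147998
P(A|B) = 0.11718 / 0.147998 ≈ 0.79176746

0.791767


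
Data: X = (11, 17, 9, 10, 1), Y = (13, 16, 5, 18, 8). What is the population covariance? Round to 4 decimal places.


Cov = (1/n)*sum((xi-xbar)(yi-ybar))
n = 5, xbar = 48/5 = 9.6, ybar = 60/5 = 12
sum((xi-xbar)(yi-ybar)) = 72
Cov = 72 / 5 = 14.4

14.4000


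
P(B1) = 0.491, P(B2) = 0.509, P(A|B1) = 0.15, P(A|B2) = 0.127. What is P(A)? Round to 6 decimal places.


P(A) = P(A|B1)*P(B1) + P(A|B2)*P(B2)
P(A|B1)*P(B1) = 0.15 * 0.491 = 0.07365
P(A|B2)*P(B2) = 0.127 * 0.509 = 0.064643
P(A) = 0.07365 + 0.064643 = 0.138293

0.138293


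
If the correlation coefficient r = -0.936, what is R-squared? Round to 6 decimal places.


R^2 = r^2 = (-0.936)^2 = 0.876096

0.876096


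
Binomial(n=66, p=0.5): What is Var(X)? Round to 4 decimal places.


Var = n*p*(1-p) = 66 * 0.5 * 0.5 = 16.5

16.5000


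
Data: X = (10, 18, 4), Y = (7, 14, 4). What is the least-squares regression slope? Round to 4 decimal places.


b = sum((xi-xbar)(yi-ybar)) / sum((xi-xbar)^2)
n = 3, xbar = 32/3 ≈ 10.666667, ybar = 25/3 ≈ 8.333333
Sxy = sum((xi-xbar)(yi-ybar)) = 214/3 ≈ 71.333333
Sxx = sum((xi-xbar)^2) = 296/3 ≈ 98.666667
b = Sxy / Sxx = 107/148 ≈ 0.722973

0.7230


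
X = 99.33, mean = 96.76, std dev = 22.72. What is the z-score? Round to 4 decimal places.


z = (X - mu) / sigma
X - mu = 99.33 - 96.76 = 2.57
z = 2.57 / 22.72 = 257/2272 ≈ 0.113116

0.1131


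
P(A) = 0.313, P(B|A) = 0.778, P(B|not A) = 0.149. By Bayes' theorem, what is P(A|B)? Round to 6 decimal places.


P(A|B) = P(B|A)*P(A) / P(B), P(B) = P(B|A)*P(A) + P(B|not A)*P(not A)
P(B|A)*P(A) = 0.778 * 0.313 = 0.243514
P(B|not A)*P(not A) = 0.149 * 0.687 = 0.102363
P(B) = 0.243514 + 0.102363 = 0.345877
P(A|B) = 0.243514 / 0.345877 ≈ 0.70404797

0.704048


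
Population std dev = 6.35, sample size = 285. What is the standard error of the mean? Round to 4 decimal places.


SE = sigma / sqrt(n)
sqrt(285) ≈ 16.881943
SE = 6.35 / 16.881943 ≈ 0.376142

0.3761


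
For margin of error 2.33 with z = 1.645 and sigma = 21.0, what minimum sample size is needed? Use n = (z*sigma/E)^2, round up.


z*sigma/E = 1.645 * 21.0 / 2.33 = 6909/466 ≈ 14.826180
(z*sigma/E)^2 ≈ 219.815621
round up: n = 220

220


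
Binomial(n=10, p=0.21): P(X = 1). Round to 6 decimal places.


P = C(n,k) * p^k * (1-p)^(n-k)
C(10,1) = 10
p^k = 0.21^1 = 0.21
(1-p)^(n-k) = 0.79^9 ≈ 0.1198516
P = 10 * 0.21 * 0.1198516 ≈ 0.251688

0.251688


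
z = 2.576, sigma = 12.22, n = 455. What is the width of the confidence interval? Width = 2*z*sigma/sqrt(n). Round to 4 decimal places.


width = 2*z*sigma/sqrt(n)
2*z*sigma = 2 * 2.576 * 12.22 = 62.95744
sqrt(455) ≈ 21.330729
width = 62.95744 / 21.330729 ≈ 2.951490

2.9515


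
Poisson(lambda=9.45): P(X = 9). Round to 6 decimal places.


P = e^(-lam) * lam^k / k!
e^(-9.45) ≈ 0.00007868957
lam^k = 9.45^9 ≈ 601016336.033894
k! = 9! = 362880
P = 0.00007868957 * 601016336.033894 / 362880 ≈ 0.130329

0.130329


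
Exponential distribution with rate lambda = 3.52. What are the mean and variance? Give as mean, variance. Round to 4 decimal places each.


mean = 1/lam, var = 1/lam^2
mean = 1 / 3.52 = 25/88 ≈ 0.284091
lam^2 = 3.52^2 = 12.3904
var = 1 / 12.3904 = 625/7744 ≈ 0.080708

0.2841, 0.0807


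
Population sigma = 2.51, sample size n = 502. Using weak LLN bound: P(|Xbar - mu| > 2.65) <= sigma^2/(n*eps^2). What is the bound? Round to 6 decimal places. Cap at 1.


bound = min(1, sigma^2/(n*eps^2))
sigma^2 = 2.51^2 = 6.3001
n*eps^2 = 502 * 2.65^2 = 502 * 7.0225 = 3525.295
sigma^2/(n*eps^2) = 6.3001 / 3525.295 ≈ 0.00178711

0.001787


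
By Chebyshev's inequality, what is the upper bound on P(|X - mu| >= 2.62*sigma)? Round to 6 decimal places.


P <= 1/k^2
k^2 = 2.62^2 = 6.8644
1/k^2 = 1 / 6.8644 ≈ 0.14567916

0.145679


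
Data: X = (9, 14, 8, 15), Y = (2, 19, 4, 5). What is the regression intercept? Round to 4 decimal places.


a = ybar - b*xbar, where b = sum((xi-xbar)(yi-ybar)) / sum((xi-xbar)^2)
n = 4, xbar = 46/4 = 11.5, ybar = 30/4 = 7.5
Sxy = sum((xi-xbar)(yi-ybar)) = 46
Sxx = sum((xi-xbar)^2) = 37
b = Sxy / Sxx = 46/37 ≈ 1.243243
a = 7.5 - 1.243243 * 11.5 = -503/74 ≈ -6.797297

-6.7973


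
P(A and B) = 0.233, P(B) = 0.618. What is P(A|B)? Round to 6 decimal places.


P(A|B) = P(A and B) / P(B) = 0.233 / 0.618 = 233/618 ≈ 0.37702265

0.377023


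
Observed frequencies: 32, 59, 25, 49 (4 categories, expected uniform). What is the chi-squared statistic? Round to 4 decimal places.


chi2 = sum((O-E)^2/E), E = total/4
total = 165, E = 165/4 = 41.25
(32 - 41.25)^2 / 41.25 = 85.5625 / 41.25 = 1369/660 ≈ 2.074242
(59 - 41.25)^2 / 41.25 = 315.0625 / 41.25 = 5041/660 ≈ 7.637879
(25 - 41.25)^2 / 41.25 = 264.0625 / 41.25 = 845/132 ≈ 6.401515
(49 - 41.25)^2 / 41.25 = 60.0625 / 41.25 = 961/660 ≈ 1.456061
chi2 = 2899/165 ≈ 17.569697

17.5697


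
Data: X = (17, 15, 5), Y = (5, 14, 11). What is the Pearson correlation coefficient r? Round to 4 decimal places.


r = sum((xi-xbar)(yi-ybar)) / sqrt(sum((xi-xbar)^2) * sum((yi-ybar)^2))
n = 3, xbar = 37/3 ≈ 12.333333, ybar = 30/3 = 10
Sxy = sum((xi-xbar)(yi-ybar)) = -20
Sxx = sum((xi-xbar)^2) = 248/3 ≈ 82.666667
Syy = sum((yi-ybar)^2) = 42
sqrt(Sxx*Syy) ≈ 58.923679
r = Sxy / sqrt(Sxx*Syy) = -20 / 58.923679 ≈ -0.339422

-0.3394


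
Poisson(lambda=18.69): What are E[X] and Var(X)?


E[X] = Var(X) = lambda = 18.69

18.69, 18.69


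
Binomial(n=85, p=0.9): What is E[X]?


E[X] = n*p = 85 * 0.9 = 76.5

76.5


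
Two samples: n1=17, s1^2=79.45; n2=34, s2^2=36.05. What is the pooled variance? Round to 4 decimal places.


sp^2 = ((n1-1)*s1^2 + (n2-1)*s2^2)/(n1+n2-2)
(n1-1)*s1^2 = 16 * 79.45 = 1271.2
(n2-1)*s2^2 = 33 * 36.05 = 1189.65
numerator = 1271.2 + 1189.65 = 2460.85
n1+n2-2 = 49
sp^2 = 2460.85 / 49 = 7031/140 ≈ 50.221429

50.2214


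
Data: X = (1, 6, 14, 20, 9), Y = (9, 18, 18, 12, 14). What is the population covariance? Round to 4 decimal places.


Cov = (1/n)*sum((xi-xbar)(yi-ybar))
n = 5, xbar = 50/5 = 10, ybar = 71/5 = 14.2
sum((xi-xbar)(yi-ybar)) = 25
Cov = 25 / 5 = 5

5.0000


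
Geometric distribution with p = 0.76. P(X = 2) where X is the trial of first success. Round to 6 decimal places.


P = (1-p)^(k-1) * p
(1-p)^(k-1) = 0.24^1 = 0.24
P = 0.24 * 0.76 = 0.1824

0.182400


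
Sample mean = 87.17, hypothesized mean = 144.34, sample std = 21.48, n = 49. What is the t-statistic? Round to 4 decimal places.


t = (xbar - mu0) / (s/sqrt(n))
xbar - mu0 = 87.17 - 144.34 = -57.17
sqrt(49) = 7
s/sqrt(n) = 21.48 / 7 = 537/175 ≈ 3.06857143
t = -57.17 / 3.06857143 = -40019/2148 ≈ -18.630819

-18.6308


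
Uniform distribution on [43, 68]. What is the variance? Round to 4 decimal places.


Var = (b-a)^2 / 12
(b-a)^2 = (68 - 43)^2 = 625
Var = 625/12 ≈ 52.083333

52.0833


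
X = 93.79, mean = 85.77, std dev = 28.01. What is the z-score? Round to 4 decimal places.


z = (X - mu) / sigma
X - mu = 93.79 - 85.77 = 8.02
z = 8.02 / 28.01 = 802/2801 ≈ 0.286326

0.2863


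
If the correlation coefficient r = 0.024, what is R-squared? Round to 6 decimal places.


R^2 = r^2 = (0.024)^2 = 0.000576

0.000576


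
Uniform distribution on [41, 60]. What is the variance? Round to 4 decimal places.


Var = (b-a)^2 / 12
(b-a)^2 = (60 - 41)^2 = 361
Var = 361/12 ≈ 30.083333

30.0833


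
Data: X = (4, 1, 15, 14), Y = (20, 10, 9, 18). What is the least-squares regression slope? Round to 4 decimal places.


b = sum((xi-xbar)(yi-ybar)) / sum((xi-xbar)^2)
n = 4, xbar = 34/4 = 8.5, ybar = 57/4 = 14.25
Sxy = sum((xi-xbar)(yi-ybar)) = -7.5
Sxx = sum((xi-xbar)^2) = 149
b = Sxy / Sxx = -15/298 ≈ -0.050336

-0.0503


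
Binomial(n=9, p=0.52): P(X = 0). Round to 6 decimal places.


P = C(n,k) * p^k * (1-p)^(n-k)
C(9,0) = 1
p^k = 0.52^0 = 1
(1-p)^(n-k) = 0.48^9 ≈ 0.001352605
P = 1 * 1 * 0.001352605 ≈ 0.001353

0.001353


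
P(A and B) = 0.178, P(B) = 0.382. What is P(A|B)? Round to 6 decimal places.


P(A|B) = P(A and B) / P(B) = 0.178 / 0.382 = 89/191 ≈ 0.46596859

0.465969


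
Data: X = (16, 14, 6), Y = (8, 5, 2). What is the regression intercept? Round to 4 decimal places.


a = ybar - b*xbar, where b = sum((xi-xbar)(yi-ybar)) / sum((xi-xbar)^2)
n = 3, xbar = 36/3 = 12, ybar = 15/3 = 5
Sxy = sum((xi-xbar)(yi-ybar)) = 30
Sxx = sum((xi-xbar)^2) = 56
b = Sxy / Sxx = 15/28 ≈ 0.535714
a = 5 - 0.535714 * 12 = -10/7 ≈ -1.428571

-1.4286


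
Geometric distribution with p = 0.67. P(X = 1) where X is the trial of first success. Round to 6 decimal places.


P = (1-p)^(k-1) * p
(1-p)^(k-1) = 0.33^0 = 1
P = 1 * 0.67 = 0.67

0.670000


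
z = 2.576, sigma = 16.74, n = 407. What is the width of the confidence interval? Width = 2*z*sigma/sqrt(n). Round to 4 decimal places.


width = 2*z*sigma/sqrt(n)
2*z*sigma = 2 * 2.576 * 16.74 = 86.24448
sqrt(407) ≈ 20.174241
width = 86.24448 / 20.174241 ≈ 4.274980

4.2750


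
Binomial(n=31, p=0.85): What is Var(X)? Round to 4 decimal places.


Var = n*p*(1-p) = 31 * 0.85 * 0.15 = 3.9525

3.9525


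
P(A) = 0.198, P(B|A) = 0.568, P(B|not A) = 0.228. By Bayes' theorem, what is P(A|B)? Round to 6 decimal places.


P(A|B) = P(B|A)*P(A) / P(B), P(B) = P(B|A)*P(A) + P(B|not A)*P(not A)
P(B|A)*P(A) = 0.568 * 0.198 = 0.112464
P(B|not A)*P(not A) = 0.228 * 0.802 = 0.182856
P(B) = 0.112464 + 0.182856 = 0.29532
P(A|B) = 0.112464 / 0.29532 ≈ 0.38082080

0.380821


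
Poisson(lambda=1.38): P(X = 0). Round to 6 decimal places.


P = e^(-lam) * lam^k / k!
e^(-1.38) ≈ 0.2515786
lam^k = 1.38^0 = 1
k! = 0! = 1
P = 0.2515786 * 1 / 1 ≈ 0.251579

0.251579


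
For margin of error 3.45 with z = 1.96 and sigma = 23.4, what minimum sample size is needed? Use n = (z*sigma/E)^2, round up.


z*sigma/E = 1.96 * 23.4 / 3.45 = 7644/575 ≈ 13.293913
(z*sigma/E)^2 ≈ 176.728124
round up: n = 177

177


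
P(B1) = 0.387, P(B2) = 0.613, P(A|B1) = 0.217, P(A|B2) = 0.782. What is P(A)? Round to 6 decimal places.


P(A) = P(A|B1)*P(B1) + P(A|B2)*P(B2)
P(A|B1)*P(B1) = 0.217 * 0.387 = 0.083979
P(A|B2)*P(B2) = 0.782 * 0.613 = 0.479366
P(A) = 0.083979 + 0.479366 = 0.563345

0.563345


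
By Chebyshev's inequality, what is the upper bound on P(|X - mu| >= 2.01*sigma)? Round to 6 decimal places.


P <= 1/k^2
k^2 = 2.01^2 = 4.0401
1/k^2 = 1 / 4.0401 ≈ 0.24751863

0.247519


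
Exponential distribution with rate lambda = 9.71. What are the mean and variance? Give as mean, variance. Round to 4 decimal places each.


mean = 1/lam, var = 1/lam^2
mean = 1 / 9.71 = 100/971 ≈ 0.102987
lam^2 = 9.71^2 = 94.2841
var = 1 / 94.2841 ≈ 0.010606

0.1030, 0.0106


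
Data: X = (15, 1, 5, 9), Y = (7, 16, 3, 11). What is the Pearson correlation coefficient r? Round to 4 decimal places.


r = sum((xi-xbar)(yi-ybar)) / sqrt(sum((xi-xbar)^2) * sum((yi-ybar)^2))
n = 4, xbar = 30/4 = 7.5, ybar = 37/4 = 9.25
Sxy = sum((xi-xbar)(yi-ybar)) = -42.5
Sxx = sum((xi-xbar)^2) = 107
Syy = sum((yi-ybar)^2) = 92.75
sqrt(Sxx*Syy) ≈ 99.620530
r = Sxy / sqrt(Sxx*Syy) = -42.5 / 99.620530 ≈ -0.426619

-0.4266


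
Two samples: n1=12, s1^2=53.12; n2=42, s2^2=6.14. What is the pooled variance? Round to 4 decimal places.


sp^2 = ((n1-1)*s1^2 + (n2-1)*s2^2)/(n1+n2-2)
(n1-1)*s1^2 = 11 * 53.12 = 584.32
(n2-1)*s2^2 = 41 * 6.14 = 251.74
numerator = 584.32 + 251.74 = 836.06
n1+n2-2 = 52
sp^2 = 836.06 / 52 = 41803/2600 ≈ 16.078077

16.0781


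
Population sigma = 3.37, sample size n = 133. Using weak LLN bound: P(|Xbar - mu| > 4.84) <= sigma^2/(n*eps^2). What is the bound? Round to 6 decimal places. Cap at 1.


bound = min(1, sigma^2/(n*eps^2))
sigma^2 = 3.37^2 = 11.3569
n*eps^2 = 133 * 4.84^2 = 133 * 23.4256 = 3115.6048
sigma^2/(n*eps^2) = 11.3569 / 3115.6048 ≈ 0.00364517

0.003645


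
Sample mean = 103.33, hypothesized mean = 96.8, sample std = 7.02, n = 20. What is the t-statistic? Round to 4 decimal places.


t = (xbar - mu0) / (s/sqrt(n))
xbar - mu0 = 103.33 - 96.8 = 6.53
sqrt(20) ≈ 4.47213595
s/sqrt(n) = 7.02 / 4.47213595 ≈ 1.56971972
t = 6.53 / 1.56971972 ≈ 4.159978

4.1600


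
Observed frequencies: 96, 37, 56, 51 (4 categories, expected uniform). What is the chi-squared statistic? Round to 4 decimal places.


chi2 = sum((O-E)^2/E), E = total/4
total = 240, E = 240/4 = 60
(96 - 60)^2 / 60 = 1296 / 60 = 21.6
(37 - 60)^2 / 60 = 529 / 60 = 529/60 ≈ 8.816667
(56 - 60)^2 / 60 = 16 / 60 = 4/15 ≈ 0.266667
(51 - 60)^2 / 60 = 81 / 60 = 1.35
chi2 = 961/30 ≈ 32.033333

32.0333


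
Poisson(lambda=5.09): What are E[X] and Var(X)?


E[X] = Var(X) = lambda = 5.09

5.09, 5.09


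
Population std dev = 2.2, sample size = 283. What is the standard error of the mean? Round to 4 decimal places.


SE = sigma / sqrt(n)
sqrt(283) ≈ 16.822604
SE = 2.2 / 16.822604 ≈ 0.130776

0.1308


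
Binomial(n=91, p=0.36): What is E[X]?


E[X] = n*p = 91 * 0.36 = 32.76

32.76


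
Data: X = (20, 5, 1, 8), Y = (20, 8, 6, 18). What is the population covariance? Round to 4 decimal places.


Cov = (1/n)*sum((xi-xbar)(yi-ybar))
n = 4, xbar = 34/4 = 8.5, ybar = 52/4 = 13
sum((xi-xbar)(yi-ybar)) = 148
Cov = 148 / 4 = 37

37.0000


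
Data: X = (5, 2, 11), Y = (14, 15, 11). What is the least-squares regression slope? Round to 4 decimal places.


b = sum((xi-xbar)(yi-ybar)) / sum((xi-xbar)^2)
n = 3, xbar = 18/3 = 6, ybar = 40/3 ≈ 13.333333
Sxy = sum((xi-xbar)(yi-ybar)) = -19
Sxx = sum((xi-xbar)^2) = 42
b = Sxy / Sxx = -19/42 ≈ -0.452381

-0.4524


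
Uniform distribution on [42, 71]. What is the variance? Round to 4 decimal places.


Var = (b-a)^2 / 12
(b-a)^2 = (71 - 42)^2 = 841
Var = 841/12 ≈ 70.083333

70.0833


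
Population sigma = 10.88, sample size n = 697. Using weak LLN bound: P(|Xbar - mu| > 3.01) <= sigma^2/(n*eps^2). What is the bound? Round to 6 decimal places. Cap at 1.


bound = min(1, sigma^2/(n*eps^2))
sigma^2 = 10.88^2 = 118.3744
n*eps^2 = 697 * 3.01^2 = 697 * 9.0601 = 6314.8897
sigma^2/(n*eps^2) = 118.3744 / 6314.8897 ≈ 0.01874528

0.018745


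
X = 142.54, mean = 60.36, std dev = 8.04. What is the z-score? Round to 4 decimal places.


z = (X - mu) / sigma
X - mu = 142.54 - 60.36 = 82.18
z = 82.18 / 8.04 = 4109/402 ≈ 10.221393

10.2214


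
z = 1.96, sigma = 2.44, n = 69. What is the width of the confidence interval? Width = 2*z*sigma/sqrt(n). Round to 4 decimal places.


width = 2*z*sigma/sqrt(n)
2*z*sigma = 2 * 1.96 * 2.44 = 9.5648
sqrt(69) ≈ 8.306624
width = 9.5648 / 8.306624 ≈ 1.151467

1.1515


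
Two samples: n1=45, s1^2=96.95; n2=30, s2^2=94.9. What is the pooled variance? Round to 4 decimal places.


sp^2 = ((n1-1)*s1^2 + (n2-1)*s2^2)/(n1+n2-2)
(n1-1)*s1^2 = 44 * 96.95 = 4265.8
(n2-1)*s2^2 = 29 * 94.9 = 2752.1
numerator = 4265.8 + 2752.1 = 7017.9
n1+n2-2 = 73
sp^2 = 7017.9 / 73 = 70179/730 ≈ 96.135616

96.1356


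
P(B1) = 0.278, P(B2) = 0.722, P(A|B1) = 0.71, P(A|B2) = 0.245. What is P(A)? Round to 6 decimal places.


P(A) = P(A|B1)*P(B1) + P(A|B2)*P(B2)
P(A|B1)*P(B1) = 0.71 * 0.278 = 0.19738
P(A|B2)*P(B2) = 0.245 * 0.722 = 0.17689
P(A) = 0.19738 + 0.17689 = 0.37427

0.374270


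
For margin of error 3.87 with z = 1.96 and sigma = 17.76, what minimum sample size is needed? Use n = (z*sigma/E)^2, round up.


z*sigma/E = 1.96 * 17.76 / 3.87 = 29008/3225 ≈ 8.994729
(z*sigma/E)^2 ≈ 80.905144
round up: n = 81

81


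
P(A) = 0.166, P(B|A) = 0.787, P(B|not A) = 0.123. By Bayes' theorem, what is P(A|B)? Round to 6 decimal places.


P(A|B) = P(B|A)*P(A) / P(B), P(B) = P(B|A)*P(A) + P(B|not A)*P(not A)
P(B|A)*P(A) = 0.787 * 0.166 = 0.130642
P(B|not A)*P(not A) = 0.123 * 0.834 = 0.102582
P(B) = 0.130642 + 0.102582 = 0.233224
P(A|B) = 0.130642 / 0.233224 ≈ 0.56015676

0.560157


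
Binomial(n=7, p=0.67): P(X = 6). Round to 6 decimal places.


P = C(n,k) * p^k * (1-p)^(n-k)
C(7,6) = 7
p^k = 0.67^6 ≈ 0.09045838
(1-p)^(n-k) = 0.33^1 = 0.33
P = 7 * 0.09045838 * 0.33 ≈ 0.208959

0.208959


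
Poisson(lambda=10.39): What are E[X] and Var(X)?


E[X] = Var(X) = lambda = 10.39

10.39, 10.39


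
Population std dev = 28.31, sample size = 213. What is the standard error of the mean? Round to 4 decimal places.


SE = sigma / sqrt(n)
sqrt(213) ≈ 14.594520
SE = 28.31 / 14.594520 ≈ 1.939769

1.9398


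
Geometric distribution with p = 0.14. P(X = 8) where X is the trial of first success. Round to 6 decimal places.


P = (1-p)^(k-1) * p
(1-p)^(k-1) = 0.86^7 ≈ 0.3479278
P = 0.3479278 * 0.14 ≈ 0.04870990

0.048710


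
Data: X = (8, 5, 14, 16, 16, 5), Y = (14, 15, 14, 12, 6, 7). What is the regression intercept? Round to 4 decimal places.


a = ybar - b*xbar, where b = sum((xi-xbar)(yi-ybar)) / sum((xi-xbar)^2)
n = 6, xbar = 64/6 = 32/3 ≈ 10.666667, ybar = 68/6 = 34/3 ≈ 11.333333
Sxy = sum((xi-xbar)(yi-ybar)) = -58/3 ≈ -19.333333
Sxx = sum((xi-xbar)^2) = 418/3 ≈ 139.333333
b = Sxy / Sxx = -29/209 ≈ -0.138756
a = 11.333333 - (-0.138756) * 10.666667 = 2678/209 ≈ 12.813397

12.8134


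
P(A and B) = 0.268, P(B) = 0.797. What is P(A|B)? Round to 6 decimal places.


P(A|B) = P(A and B) / P(B) = 0.268 / 0.797 = 268/797 ≈ 0.33626098

0.336261


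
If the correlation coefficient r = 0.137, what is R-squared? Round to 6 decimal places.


R^2 = r^2 = (0.137)^2 = 0.018769

0.018769


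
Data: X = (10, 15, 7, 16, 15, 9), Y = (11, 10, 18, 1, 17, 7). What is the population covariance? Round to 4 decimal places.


Cov = (1/n)*sum((xi-xbar)(yi-ybar))
n = 6, xbar = 72/6 = 12, ybar = 64/6 = 32/3 ≈ 10.666667
sum((xi-xbar)(yi-ybar)) = -48
Cov = -48 / 6 = -8

-8.0000


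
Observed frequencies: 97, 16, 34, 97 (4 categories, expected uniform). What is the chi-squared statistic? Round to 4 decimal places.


chi2 = sum((O-E)^2/E), E = total/4
total = 244, E = 244/4 = 61
(97 - 61)^2 / 61 = 1296 / 61 = 1296/61 ≈ 21.245902
(16 - 61)^2 / 61 = 2025 / 61 = 2025/61 ≈ 33.196721
(34 - 61)^2 / 61 = 729 / 61 = 729/61 ≈ 11.950820
(97 - 61)^2 / 61 = 1296 / 61 = 1296/61 ≈ 21.245902
chi2 = 5346/61 ≈ 87.639344

87.6393


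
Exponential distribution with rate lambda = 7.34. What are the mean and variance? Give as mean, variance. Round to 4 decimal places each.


mean = 1/lam, var = 1/lam^2
mean = 1 / 7.34 = 50/367 ≈ 0.136240
lam^2 = 7.34^2 = 53.8756
var = 1 / 53.8756 ≈ 0.018561

0.1362, 0.0186


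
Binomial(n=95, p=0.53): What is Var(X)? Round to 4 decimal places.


Var = n*p*(1-p) = 95 * 0.53 * 0.47 = 23.6645

23.6645


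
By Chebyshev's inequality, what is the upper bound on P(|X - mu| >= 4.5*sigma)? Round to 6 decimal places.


P <= 1/k^2
k^2 = 4.5^2 = 20.25
1/k^2 = 1 / 20.25 = 4/81 ≈ 0.04938272

0.049383


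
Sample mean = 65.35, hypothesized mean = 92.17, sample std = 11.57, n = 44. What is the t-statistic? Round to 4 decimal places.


t = (xbar - mu0) / (s/sqrt(n))
xbar - mu0 = 65.35 - 92.17 = -26.82
sqrt(44) ≈ 6.63324958
s/sqrt(n) = 11.57 / 6.63324958 ≈ 1.74424313
t = -26.82 / 1.74424313 ≈ -15.376297

-15.3763


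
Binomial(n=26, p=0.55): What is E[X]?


E[X] = n*p = 26 * 0.55 = 14.3

14.3


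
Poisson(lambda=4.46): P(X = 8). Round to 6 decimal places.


P = e^(-lam) * lam^k / k!
e^(-4.46) ≈ 0.01156236
lam^k = 4.46^8 ≈ 156559.299581
k! = 8! = 40320
P = 0.01156236 * 156559.299581 / 40320 ≈ 0.044896

0.044896


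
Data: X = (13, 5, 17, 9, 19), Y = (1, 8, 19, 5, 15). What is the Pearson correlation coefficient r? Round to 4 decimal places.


r = sum((xi-xbar)(yi-ybar)) / sqrt(sum((xi-xbar)^2) * sum((yi-ybar)^2))
n = 5, xbar = 63/5 = 12.6, ybar = 48/5 = 9.6
Sxy = sum((xi-xbar)(yi-ybar)) = 101.2
Sxx = sum((xi-xbar)^2) = 131.2
Syy = sum((yi-ybar)^2) = 215.2
sqrt(Sxx*Syy) ≈ 168.030473
r = Sxy / sqrt(Sxx*Syy) = 101.2 / 168.030473 ≈ 0.602272

0.6023


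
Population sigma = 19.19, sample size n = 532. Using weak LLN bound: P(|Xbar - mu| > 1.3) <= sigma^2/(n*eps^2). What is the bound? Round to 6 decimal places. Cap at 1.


bound = min(1, sigma^2/(n*eps^2))
sigma^2 = 19.19^2 = 368.2561
n*eps^2 = 532 * 1.3^2 = 532 * 1.69 = 899.08
sigma^2/(n*eps^2) = 368.2561 / 899.08 ≈ 0.40959214

0.409592


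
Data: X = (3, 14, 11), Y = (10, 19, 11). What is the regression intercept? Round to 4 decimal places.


a = ybar - b*xbar, where b = sum((xi-xbar)(yi-ybar)) / sum((xi-xbar)^2)
n = 3, xbar = 28/3 ≈ 9.333333, ybar = 40/3 ≈ 13.333333
Sxy = sum((xi-xbar)(yi-ybar)) = 131/3 ≈ 43.666667
Sxx = sum((xi-xbar)^2) = 194/3 ≈ 64.666667
b = Sxy / Sxx = 131/194 ≈ 0.675258
a = 13.333333 - 0.675258 * 9.333333 = 682/97 ≈ 7.030928

7.0309


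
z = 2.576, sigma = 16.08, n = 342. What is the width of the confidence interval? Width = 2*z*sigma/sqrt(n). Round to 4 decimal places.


width = 2*z*sigma/sqrt(n)
2*z*sigma = 2 * 2.576 * 16.08 = 82.84416
sqrt(342) ≈ 18.493242
width = 82.84416 / 18.493242 ≈ 4.479699

4.4797
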